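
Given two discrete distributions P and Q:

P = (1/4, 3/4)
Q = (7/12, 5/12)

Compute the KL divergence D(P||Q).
D(P||Q) = Σ P(i) log₂(P(i)/Q(i))
  i=0: (1/4) × log₂((1/4)/(7/12)) = (1/4) × log₂(3/7) = -0.3056
  i=1: (3/4) × log₂((3/4)/(5/12)) = (3/4) × log₂(9/5) = 0.6360
D(P||Q) = -0.3056 + 0.6360
  = 0.3304 bits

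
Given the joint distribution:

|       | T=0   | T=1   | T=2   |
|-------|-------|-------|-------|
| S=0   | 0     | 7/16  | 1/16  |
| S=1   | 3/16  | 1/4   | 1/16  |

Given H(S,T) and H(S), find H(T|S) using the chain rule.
From the chain rule: H(S,T) = H(S) + H(T|S)
Therefore: H(T|S) = H(S,T) - H(S)

H(S,T) = -[(7/16)·log₂(7/16) + (1/16)·log₂(1/16) + (3/16)·log₂(3/16) + (1/4)·log₂(1/4) + (1/16)·log₂(1/16)]
  = 0.5218 + 0.2500 + 0.4528 + 0.5000 + 0.2500
  = 1.9746 bits
Marginal P(S) (row sums):
  P(S=0) = 0 + 7/16 + 1/16 = 1/2
  P(S=1) = 3/16 + 1/4 + 1/16 = 1/2
H(S) = -[(1/2)·log₂(1/2) + (1/2)·log₂(1/2)]
  = 0.5000 + 0.5000
  = 1.0000 bits

H(T|S) = 1.9746 - 1.0000 = 0.9746 bits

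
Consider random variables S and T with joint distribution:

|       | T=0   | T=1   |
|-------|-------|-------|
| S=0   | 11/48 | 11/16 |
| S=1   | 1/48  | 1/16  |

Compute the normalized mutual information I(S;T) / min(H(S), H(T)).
Marginal P(S) (row sums):
  P(S=0) = 11/48 + 11/16 = 11/12
  P(S=1) = 1/48 + 1/16 = 1/12
Marginal P(T) (column sums):
  P(T=0) = 11/48 + 1/48 = 1/4
  P(T=1) = 11/16 + 1/16 = 3/4

H(S) = -[(11/12)·log₂(11/12) + (1/12)·log₂(1/12)]
  = 0.1151 + 0.2987
  = 0.4138 bits
H(T) = -[(1/4)·log₂(1/4) + (3/4)·log₂(3/4)]
  = 0.5000 + 0.3113
  = 0.8113 bits
H(S,T) = -[(11/48)·log₂(11/48) + (11/16)·log₂(11/16) + (1/48)·log₂(1/48) + (1/16)·log₂(1/16)]
  = 0.4871 + 0.3716 + 0.1164 + 0.2500
  = 1.2251 bits

I(S;T) = H(S) + H(T) - H(S,T)
  = 0.4138 + 0.8113 - 1.2251
  = 0.0000 bits

min(H(S), H(T)) = min(0.4138, 0.8113) = 0.4138 bits
Normalized MI = 0.0000 / 0.4138 = 0.0000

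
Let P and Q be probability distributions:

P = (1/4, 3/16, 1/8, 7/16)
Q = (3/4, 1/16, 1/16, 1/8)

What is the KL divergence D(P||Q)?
D(P||Q) = Σ P(i) log₂(P(i)/Q(i))
  i=0: (1/4) × log₂((1/4)/(3/4)) = (1/4) × log₂(1/3) = -0.3962
  i=1: (3/16) × log₂((3/16)/(1/16)) = (3/16) × log₂(3) = 0.2972
  i=2: (1/8) × log₂((1/8)/(1/16)) = (1/8) × log₂(2) = 0.1250
  i=3: (7/16) × log₂((7/16)/(1/8)) = (7/16) × log₂(7/2) = 0.7907
D(P||Q) = -0.3962 + 0.2972 + 0.1250 + 0.7907
  = 0.8167 bits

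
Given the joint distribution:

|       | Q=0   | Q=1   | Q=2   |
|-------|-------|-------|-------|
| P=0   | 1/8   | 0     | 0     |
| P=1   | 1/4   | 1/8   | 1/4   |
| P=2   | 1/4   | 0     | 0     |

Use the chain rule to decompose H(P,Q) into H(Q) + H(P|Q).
By the chain rule: H(P,Q) = H(Q) + H(P|Q)

Marginal P(Q) (column sums):
  P(Q=0) = 1/8 + 1/4 + 1/4 = 5/8
  P(Q=1) = 0 + 1/8 + 0 = 1/8
  P(Q=2) = 0 + 1/4 + 0 = 1/4
H(Q) = -[(5/8)·log₂(5/8) + (1/8)·log₂(1/8) + (1/4)·log₂(1/4)]
  = 0.4238 + 0.3750 + 0.5000
  = 1.2988 bits
H(P|Q) = -Σ P(P,Q)·log₂ P(P|Q), where P(P|Q) = P(P,Q) / P(Q)
  (cells with P(P,Q) = 0 contribute 0)
  (P=0,Q=0): P(P|Q) = (1/8)/(5/8) = 1/5;  -(1/8)·log₂(1/5) = 0.2902
  (P=1,Q=0): P(P|Q) = (1/4)/(5/8) = 2/5;  -(1/4)·log₂(2/5) = 0.3305
  (P=1,Q=1): P(P|Q) = (1/8)/(1/8) = 1;  -(1/8)·log₂(1) = 0.0000
  (P=1,Q=2): P(P|Q) = (1/4)/(1/4) = 1;  -(1/4)·log₂(1) = 0.0000
  (P=2,Q=0): P(P|Q) = (1/4)/(5/8) = 2/5;  -(1/4)·log₂(2/5) = 0.3305
H(P|Q) = 0.2902 + 0.3305 + 0.0000 + 0.0000 + 0.3305
  = 0.9512 bits

H(P,Q) = H(Q) + H(P|Q) = 1.2988 + 0.9512 = 2.2500 bits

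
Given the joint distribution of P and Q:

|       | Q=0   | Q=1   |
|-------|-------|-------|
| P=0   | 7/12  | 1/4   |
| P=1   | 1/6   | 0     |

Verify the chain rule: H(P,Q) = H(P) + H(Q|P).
Left side:
H(P,Q) = -[(7/12)·log₂(7/12) + (1/4)·log₂(1/4) + (1/6)·log₂(1/6)]
  = 0.4536 + 0.5000 + 0.4308
  = 1.3844 bits

Right side:
Marginal P(P) (row sums):
  P(P=0) = 7/12 + 1/4 = 5/6
  P(P=1) = 1/6 + 0 = 1/6
H(P) = -[(5/6)·log₂(5/6) + (1/6)·log₂(1/6)]
  = 0.2192 + 0.4308
  = 0.6500 bits
H(Q|P) = -Σ P(P,Q)·log₂ P(Q|P), where P(Q|P) = P(P,Q) / P(P)
  (cells with P(P,Q) = 0 contribute 0)
  (P=0,Q=0): P(Q|P) = (7/12)/(5/6) = 7/10;  -(7/12)·log₂(7/10) = 0.3002
  (P=0,Q=1): P(Q|P) = (1/4)/(5/6) = 3/10;  -(1/4)·log₂(3/10) = 0.4342
  (P=1,Q=0): P(Q|P) = (1/6)/(1/6) = 1;  -(1/6)·log₂(1) = 0.0000
H(Q|P) = 0.3002 + 0.4342 + 0.0000
  = 0.7344 bits
H(P) + H(Q|P) = 0.6500 + 0.7344 = 1.3844 bits

Both sides equal 1.3844 bits, so the chain rule holds ✓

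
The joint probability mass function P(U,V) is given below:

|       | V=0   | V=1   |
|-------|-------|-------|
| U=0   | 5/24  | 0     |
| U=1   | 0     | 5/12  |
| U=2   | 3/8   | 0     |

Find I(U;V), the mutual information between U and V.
Marginal P(U) (row sums):
  P(U=0) = 5/24 + 0 = 5/24
  P(U=1) = 0 + 5/12 = 5/12
  P(U=2) = 3/8 + 0 = 3/8
Marginal P(V) (column sums):
  P(V=0) = 5/24 + 0 + 3/8 = 7/12
  P(V=1) = 0 + 5/12 + 0 = 5/12

H(U) = -[(5/24)·log₂(5/24) + (5/12)·log₂(5/12) + (3/8)·log₂(3/8)]
  = 0.4715 + 0.5263 + 0.5306
  = 1.5284 bits
H(V) = -[(7/12)·log₂(7/12) + (5/12)·log₂(5/12)]
  = 0.4536 + 0.5263
  = 0.9799 bits
H(U,V) = -[(5/24)·log₂(5/24) + (5/12)·log₂(5/12) + (3/8)·log₂(3/8)]
  = 0.4715 + 0.5263 + 0.5306
  = 1.5284 bits

I(U;V) = H(U) + H(V) - H(U,V)
  = 1.5284 + 0.9799 - 1.5284
  = 0.9799 bits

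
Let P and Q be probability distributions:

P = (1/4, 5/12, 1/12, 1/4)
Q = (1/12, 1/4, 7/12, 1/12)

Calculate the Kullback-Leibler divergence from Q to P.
D(P||Q) = Σ P(i) log₂(P(i)/Q(i))
  i=0: (1/4) × log₂((1/4)/(1/12)) = (1/4) × log₂(3) = 0.3962
  i=1: (5/12) × log₂((5/12)/(1/4)) = (5/12) × log₂(5/3) = 0.3071
  i=2: (1/12) × log₂((1/12)/(7/12)) = (1/12) × log₂(1/7) = -0.2339
  i=3: (1/4) × log₂((1/4)/(1/12)) = (1/4) × log₂(3) = 0.3962
D(P||Q) = 0.3962 + 0.3071 - 0.2339 + 0.3962
  = 0.8656 bits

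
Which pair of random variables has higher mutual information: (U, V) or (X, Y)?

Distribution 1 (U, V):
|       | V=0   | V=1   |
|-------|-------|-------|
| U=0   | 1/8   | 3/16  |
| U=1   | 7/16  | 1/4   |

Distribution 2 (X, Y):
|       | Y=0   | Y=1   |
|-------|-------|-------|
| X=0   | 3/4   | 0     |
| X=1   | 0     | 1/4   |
Distribution 1 (U, V):
Marginal P(U) (row sums):
  P(U=0) = 1/8 + 3/16 = 5/16
  P(U=1) = 7/16 + 1/4 = 11/16
Marginal P(V) (column sums):
  P(V=0) = 1/8 + 7/16 = 9/16
  P(V=1) = 3/16 + 1/4 = 7/16

H(U) = -[(5/16)·log₂(5/16) + (11/16)·log₂(11/16)]
  = 0.5244 + 0.3716
  = 0.8960 bits
H(V) = -[(9/16)·log₂(9/16) + (7/16)·log₂(7/16)]
  = 0.4669 + 0.5218
  = 0.9887 bits
H(U,V) = -[(1/8)·log₂(1/8) + (3/16)·log₂(3/16) + (7/16)·log₂(7/16) + (1/4)·log₂(1/4)]
  = 0.3750 + 0.4528 + 0.5218 + 0.5000
  = 1.8496 bits

I(U;V) = H(U) + H(V) - H(U,V)
  = 0.8960 + 0.9887 - 1.8496
  = 0.0351 bits

Distribution 2 (X, Y):
Marginal P(X) (row sums):
  P(X=0) = 3/4 + 0 = 3/4
  P(X=1) = 0 + 1/4 = 1/4
Marginal P(Y) (column sums):
  P(Y=0) = 3/4 + 0 = 3/4
  P(Y=1) = 0 + 1/4 = 1/4

H(X) = -[(3/4)·log₂(3/4) + (1/4)·log₂(1/4)]
  = 0.3113 + 0.5000
  = 0.8113 bits
H(Y) = -[(3/4)·log₂(3/4) + (1/4)·log₂(1/4)]
  = 0.3113 + 0.5000
  = 0.8113 bits
H(X,Y) = -[(3/4)·log₂(3/4) + (1/4)·log₂(1/4)]
  = 0.3113 + 0.5000
  = 0.8113 bits

I(X;Y) = H(X) + H(Y) - H(X,Y)
  = 0.8113 + 0.8113 - 0.8113
  = 0.8113 bits

I(X;Y) = 0.8113 bits > I(U;V) = 0.0351 bits, so (X, Y) has the higher mutual information (stronger dependence).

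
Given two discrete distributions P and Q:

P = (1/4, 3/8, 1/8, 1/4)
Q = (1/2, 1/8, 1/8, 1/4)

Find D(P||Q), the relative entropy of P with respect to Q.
D(P||Q) = Σ P(i) log₂(P(i)/Q(i))
  i=0: (1/4) × log₂((1/4)/(1/2)) = (1/4) × log₂(1/2) = -0.2500
  i=1: (3/8) × log₂((3/8)/(1/8)) = (3/8) × log₂(3) = 0.5944
  i=2: (1/8) × log₂((1/8)/(1/8)) = (1/8) × log₂(1) = 0.0000
  i=3: (1/4) × log₂((1/4)/(1/4)) = (1/4) × log₂(1) = 0.0000
D(P||Q) = -0.2500 + 0.5944 + 0.0000 + 0.0000
  = 0.3444 bits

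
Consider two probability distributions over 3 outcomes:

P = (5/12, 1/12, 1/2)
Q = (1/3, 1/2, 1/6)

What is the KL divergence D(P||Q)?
D(P||Q) = Σ P(i) log₂(P(i)/Q(i))
  i=0: (5/12) × log₂((5/12)/(1/3)) = (5/12) × log₂(5/4) = 0.1341
  i=1: (1/12) × log₂((1/12)/(1/2)) = (1/12) × log₂(1/6) = -0.2154
  i=2: (1/2) × log₂((1/2)/(1/6)) = (1/2) × log₂(3) = 0.7925
D(P||Q) = 0.1341 - 0.2154 + 0.7925
  = 0.7112 bits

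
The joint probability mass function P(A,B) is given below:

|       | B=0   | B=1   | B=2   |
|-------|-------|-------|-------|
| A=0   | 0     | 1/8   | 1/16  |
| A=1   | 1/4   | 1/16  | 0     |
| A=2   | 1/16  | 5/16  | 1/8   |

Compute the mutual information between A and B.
Marginal P(A) (row sums):
  P(A=0) = 0 + 1/8 + 1/16 = 3/16
  P(A=1) = 1/4 + 1/16 + 0 = 5/16
  P(A=2) = 1/16 + 5/16 + 1/8 = 1/2
Marginal P(B) (column sums):
  P(B=0) = 0 + 1/4 + 1/16 = 5/16
  P(B=1) = 1/8 + 1/16 + 5/16 = 1/2
  P(B=2) = 1/16 + 0 + 1/8 = 3/16

H(A) = -[(3/16)·log₂(3/16) + (5/16)·log₂(5/16) + (1/2)·log₂(1/2)]
  = 0.4528 + 0.5244 + 0.5000
  = 1.4772 bits
H(B) = -[(5/16)·log₂(5/16) + (1/2)·log₂(1/2) + (3/16)·log₂(3/16)]
  = 0.5244 + 0.5000 + 0.4528
  = 1.4772 bits
H(A,B) = -[(1/8)·log₂(1/8) + (1/16)·log₂(1/16) + (1/4)·log₂(1/4) + (1/16)·log₂(1/16) + (1/16)·log₂(1/16) + (5/16)·log₂(5/16) + (1/8)·log₂(1/8)]
  = 0.3750 + 0.2500 + 0.5000 + 0.2500 + 0.2500 + 0.5244 + 0.3750
  = 2.5244 bits

I(A;B) = H(A) + H(B) - H(A,B)
  = 1.4772 + 1.4772 - 2.5244
  = 0.4300 bits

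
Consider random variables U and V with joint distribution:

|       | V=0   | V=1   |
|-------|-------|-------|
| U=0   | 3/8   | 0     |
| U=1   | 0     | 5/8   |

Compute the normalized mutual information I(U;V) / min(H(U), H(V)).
Marginal P(U) (row sums):
  P(U=0) = 3/8 + 0 = 3/8
  P(U=1) = 0 + 5/8 = 5/8
Marginal P(V) (column sums):
  P(V=0) = 3/8 + 0 = 3/8
  P(V=1) = 0 + 5/8 = 5/8

H(U) = -[(3/8)·log₂(3/8) + (5/8)·log₂(5/8)]
  = 0.5306 + 0.4238
  = 0.9544 bits
H(V) = -[(3/8)·log₂(3/8) + (5/8)·log₂(5/8)]
  = 0.5306 + 0.4238
  = 0.9544 bits
H(U,V) = -[(3/8)·log₂(3/8) + (5/8)·log₂(5/8)]
  = 0.5306 + 0.4238
  = 0.9544 bits

I(U;V) = H(U) + H(V) - H(U,V)
  = 0.9544 + 0.9544 - 0.9544
  = 0.9544 bits

min(H(U), H(V)) = min(0.9544, 0.9544) = 0.9544 bits
Normalized MI = 0.9544 / 0.9544 = 1.0000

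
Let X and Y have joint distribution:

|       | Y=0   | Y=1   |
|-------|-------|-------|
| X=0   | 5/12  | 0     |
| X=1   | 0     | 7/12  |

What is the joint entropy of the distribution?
H(X,Y) = -Σ P(X,Y) log₂ P(X,Y), summed over the non-zero cells:
H(X,Y) = -[(5/12)·log₂(5/12) + (7/12)·log₂(7/12)]
  = 0.5263 + 0.4536
  = 0.9799 bits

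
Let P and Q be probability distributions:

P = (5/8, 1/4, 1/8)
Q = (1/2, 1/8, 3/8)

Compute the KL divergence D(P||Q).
D(P||Q) = Σ P(i) log₂(P(i)/Q(i))
  i=0: (5/8) × log₂((5/8)/(1/2)) = (5/8) × log₂(5/4) = 0.2012
  i=1: (1/4) × log₂((1/4)/(1/8)) = (1/4) × log₂(2) = 0.2500
  i=2: (1/8) × log₂((1/8)/(3/8)) = (1/8) × log₂(1/3) = -0.1981
D(P||Q) = 0.2012 + 0.2500 - 0.1981
  = 0.2531 bits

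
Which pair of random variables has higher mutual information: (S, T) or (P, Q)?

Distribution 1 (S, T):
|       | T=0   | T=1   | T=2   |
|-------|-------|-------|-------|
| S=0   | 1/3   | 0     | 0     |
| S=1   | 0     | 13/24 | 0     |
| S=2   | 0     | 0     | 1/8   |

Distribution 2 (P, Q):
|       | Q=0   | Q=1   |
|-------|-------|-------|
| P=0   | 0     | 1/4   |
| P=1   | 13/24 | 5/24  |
Distribution 1 (S, T):
Marginal P(S) (row sums):
  P(S=0) = 1/3 + 0 + 0 = 1/3
  P(S=1) = 0 + 13/24 + 0 = 13/24
  P(S=2) = 0 + 0 + 1/8 = 1/8
Marginal P(T) (column sums):
  P(T=0) = 1/3 + 0 + 0 = 1/3
  P(T=1) = 0 + 13/24 + 0 = 13/24
  P(T=2) = 0 + 0 + 1/8 = 1/8

H(S) = -[(1/3)·log₂(1/3) + (13/24)·log₂(13/24) + (1/8)·log₂(1/8)]
  = 0.5283 + 0.4791 + 0.3750
  = 1.3824 bits
H(T) = -[(1/3)·log₂(1/3) + (13/24)·log₂(13/24) + (1/8)·log₂(1/8)]
  = 0.5283 + 0.4791 + 0.3750
  = 1.3824 bits
H(S,T) = -[(1/3)·log₂(1/3) + (13/24)·log₂(13/24) + (1/8)·log₂(1/8)]
  = 0.5283 + 0.4791 + 0.3750
  = 1.3824 bits

I(S;T) = H(S) + H(T) - H(S,T)
  = 1.3824 + 1.3824 - 1.3824
  = 1.3824 bits

Distribution 2 (P, Q):
Marginal P(P) (row sums):
  P(P=0) = 0 + 1/4 = 1/4
  P(P=1) = 13/24 + 5/24 = 3/4
Marginal P(Q) (column sums):
  P(Q=0) = 0 + 13/24 = 13/24
  P(Q=1) = 1/4 + 5/24 = 11/24

H(P) = -[(1/4)·log₂(1/4) + (3/4)·log₂(3/4)]
  = 0.5000 + 0.3113
  = 0.8113 bits
H(Q) = -[(13/24)·log₂(13/24) + (11/24)·log₂(11/24)]
  = 0.4791 + 0.5159
  = 0.9950 bits
H(P,Q) = -[(1/4)·log₂(1/4) + (13/24)·log₂(13/24) + (5/24)·log₂(5/24)]
  = 0.5000 + 0.4791 + 0.4715
  = 1.4506 bits

I(P;Q) = H(P) + H(Q) - H(P,Q)
  = 0.8113 + 0.9950 - 1.4506
  = 0.3557 bits

I(S;T) = 1.3824 bits > I(P;Q) = 0.3557 bits, so (S, T) has the higher mutual information (stronger dependence).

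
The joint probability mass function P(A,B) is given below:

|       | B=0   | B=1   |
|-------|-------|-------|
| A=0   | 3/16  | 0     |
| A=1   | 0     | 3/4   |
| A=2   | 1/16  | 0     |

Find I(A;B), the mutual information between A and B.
Marginal P(A) (row sums):
  P(A=0) = 3/16 + 0 = 3/16
  P(A=1) = 0 + 3/4 = 3/4
  P(A=2) = 1/16 + 0 = 1/16
Marginal P(B) (column sums):
  P(B=0) = 3/16 + 0 + 1/16 = 1/4
  P(B=1) = 0 + 3/4 + 0 = 3/4

H(A) = -[(3/16)·log₂(3/16) + (3/4)·log₂(3/4) + (1/16)·log₂(1/16)]
  = 0.4528 + 0.3113 + 0.2500
  = 1.0141 bits
H(B) = -[(1/4)·log₂(1/4) + (3/4)·log₂(3/4)]
  = 0.5000 + 0.3113
  = 0.8113 bits
H(A,B) = -[(3/16)·log₂(3/16) + (3/4)·log₂(3/4) + (1/16)·log₂(1/16)]
  = 0.4528 + 0.3113 + 0.2500
  = 1.0141 bits

I(A;B) = H(A) + H(B) - H(A,B)
  = 1.0141 + 0.8113 - 1.0141
  = 0.8113 bits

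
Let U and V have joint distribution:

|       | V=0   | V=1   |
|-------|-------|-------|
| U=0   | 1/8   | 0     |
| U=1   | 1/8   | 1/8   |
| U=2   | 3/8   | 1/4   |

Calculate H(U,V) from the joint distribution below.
H(U,V) = -Σ P(U,V) log₂ P(U,V), summed over the non-zero cells:
H(U,V) = -[(1/8)·log₂(1/8) + (1/8)·log₂(1/8) + (1/8)·log₂(1/8) + (3/8)·log₂(3/8) + (1/4)·log₂(1/4)]
  = 0.3750 + 0.3750 + 0.3750 + 0.5306 + 0.5000
  = 2.1556 bits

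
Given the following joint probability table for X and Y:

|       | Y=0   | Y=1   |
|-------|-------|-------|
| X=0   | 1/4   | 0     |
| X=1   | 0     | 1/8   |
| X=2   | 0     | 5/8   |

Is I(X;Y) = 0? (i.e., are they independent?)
Marginal P(X) (row sums):
  P(X=0) = 1/4 + 0 = 1/4
  P(X=1) = 0 + 1/8 = 1/8
  P(X=2) = 0 + 5/8 = 5/8
Marginal P(Y) (column sums):
  P(Y=0) = 1/4 + 0 + 0 = 1/4
  P(Y=1) = 0 + 1/8 + 5/8 = 3/4

X and Y are independent iff P(X=i,Y=j) = P(X=i)·P(Y=j) for every cell.
  P(X=0)·P(Y=0) = 1/4 × 1/4 = 1/16, but P(X=0,Y=0) = 1/4 ✗

No, X and Y are not independent. Quantitatively, I(X;Y) > 0:

H(X) = -[(1/4)·log₂(1/4) + (1/8)·log₂(1/8) + (5/8)·log₂(5/8)]
  = 0.5000 + 0.3750 + 0.4238
  = 1.2988 bits
H(Y) = -[(1/4)·log₂(1/4) + (3/4)·log₂(3/4)]
  = 0.5000 + 0.3113
  = 0.8113 bits
H(X,Y) = -[(1/4)·log₂(1/4) + (1/8)·log₂(1/8) + (5/8)·log₂(5/8)]
  = 0.5000 + 0.3750 + 0.4238
  = 1.2988 bits
I(X;Y) = H(X) + H(Y) - H(X,Y) = 1.2988 + 0.8113 - 1.2988 = 0.8113 bits > 0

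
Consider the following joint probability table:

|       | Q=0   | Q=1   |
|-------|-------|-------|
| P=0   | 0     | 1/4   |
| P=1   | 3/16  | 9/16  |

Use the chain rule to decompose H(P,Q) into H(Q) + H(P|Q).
By the chain rule: H(P,Q) = H(Q) + H(P|Q)

Marginal P(Q) (column sums):
  P(Q=0) = 0 + 3/16 = 3/16
  P(Q=1) = 1/4 + 9/16 = 13/16
H(Q) = -[(3/16)·log₂(3/16) + (13/16)·log₂(13/16)]
  = 0.4528 + 0.2434
  = 0.6962 bits
H(P|Q) = -Σ P(P,Q)·log₂ P(P|Q), where P(P|Q) = P(P,Q) / P(Q)
  (cells with P(P,Q) = 0 contribute 0)
  (P=0,Q=1): P(P|Q) = (1/4)/(13/16) = 4/13;  -(1/4)·log₂(4/13) = 0.4251
  (P=1,Q=0): P(P|Q) = (3/16)/(3/16) = 1;  -(3/16)·log₂(1) = 0.0000
  (P=1,Q=1): P(P|Q) = (9/16)/(13/16) = 9/13;  -(9/16)·log₂(9/13) = 0.2984
H(P|Q) = 0.4251 + 0.0000 + 0.2984
  = 0.7235 bits

H(P,Q) = H(Q) + H(P|Q) = 0.6962 + 0.7235 = 1.4197 bits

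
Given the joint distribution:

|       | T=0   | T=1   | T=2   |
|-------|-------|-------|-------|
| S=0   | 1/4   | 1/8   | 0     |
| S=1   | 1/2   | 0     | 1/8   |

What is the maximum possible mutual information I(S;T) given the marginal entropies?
The upper bound on mutual information is I(S;T) ≤ min(H(S), H(T)).

Marginal P(S) (row sums):
  P(S=0) = 1/4 + 1/8 + 0 = 3/8
  P(S=1) = 1/2 + 0 + 1/8 = 5/8
Marginal P(T) (column sums):
  P(T=0) = 1/4 + 1/2 = 3/4
  P(T=1) = 1/8 + 0 = 1/8
  P(T=2) = 0 + 1/8 = 1/8

H(S) = -[(3/8)·log₂(3/8) + (5/8)·log₂(5/8)]
  = 0.5306 + 0.4238
  = 0.9544 bits
H(T) = -[(3/4)·log₂(3/4) + (1/8)·log₂(1/8) + (1/8)·log₂(1/8)]
  = 0.3113 + 0.3750 + 0.3750
  = 1.0613 bits

Maximum possible I(S;T) = min(0.9544, 1.0613) = 0.9544 bits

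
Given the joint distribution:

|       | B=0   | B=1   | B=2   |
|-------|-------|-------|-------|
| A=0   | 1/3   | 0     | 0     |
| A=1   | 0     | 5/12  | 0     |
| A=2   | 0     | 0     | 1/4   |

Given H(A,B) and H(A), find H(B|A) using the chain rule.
From the chain rule: H(A,B) = H(A) + H(B|A)
Therefore: H(B|A) = H(A,B) - H(A)

H(A,B) = -[(1/3)·log₂(1/3) + (5/12)·log₂(5/12) + (1/4)·log₂(1/4)]
  = 0.5283 + 0.5263 + 0.5000
  = 1.5546 bits
Marginal P(A) (row sums):
  P(A=0) = 1/3 + 0 + 0 = 1/3
  P(A=1) = 0 + 5/12 + 0 = 5/12
  P(A=2) = 0 + 0 + 1/4 = 1/4
H(A) = -[(1/3)·log₂(1/3) + (5/12)·log₂(5/12) + (1/4)·log₂(1/4)]
  = 0.5283 + 0.5263 + 0.5000
  = 1.5546 bits

H(B|A) = 1.5546 - 1.5546 = 0.0000 bits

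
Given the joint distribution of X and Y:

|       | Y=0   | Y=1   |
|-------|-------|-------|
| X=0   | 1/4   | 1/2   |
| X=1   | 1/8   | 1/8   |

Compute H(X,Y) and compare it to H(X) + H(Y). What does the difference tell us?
Marginal P(X) (row sums):
  P(X=0) = 1/4 + 1/2 = 3/4
  P(X=1) = 1/8 + 1/8 = 1/4
Marginal P(Y) (column sums):
  P(Y=0) = 1/4 + 1/8 = 3/8
  P(Y=1) = 1/2 + 1/8 = 5/8

H(X,Y) = -[(1/4)·log₂(1/4) + (1/2)·log₂(1/2) + (1/8)·log₂(1/8) + (1/8)·log₂(1/8)]
  = 0.5000 + 0.5000 + 0.3750 + 0.3750
  = 1.7500 bits
H(X) = -[(3/4)·log₂(3/4) + (1/4)·log₂(1/4)]
  = 0.3113 + 0.5000
  = 0.8113 bits
H(Y) = -[(3/8)·log₂(3/8) + (5/8)·log₂(5/8)]
  = 0.5306 + 0.4238
  = 0.9544 bits

H(X) + H(Y) = 0.8113 + 0.9544 = 1.7657 bits
Difference: H(X) + H(Y) - H(X,Y) = 1.7657 - 1.7500 = 0.0157 bits = I(X;Y)

The difference is the mutual information; it is positive here, so X and Y are dependent (knowing one reduces uncertainty about the other by 0.0157 bits).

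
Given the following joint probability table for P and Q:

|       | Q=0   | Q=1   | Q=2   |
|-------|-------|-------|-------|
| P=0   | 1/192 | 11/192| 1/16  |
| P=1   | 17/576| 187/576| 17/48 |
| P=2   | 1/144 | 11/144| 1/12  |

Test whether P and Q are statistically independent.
Marginal P(P) (row sums):
  P(P=0) = 1/192 + 11/192 + 1/16 = 1/8
  P(P=1) = 17/576 + 187/576 + 17/48 = 17/24
  P(P=2) = 1/144 + 11/144 + 1/12 = 1/6
Marginal P(Q) (column sums):
  P(Q=0) = 1/192 + 17/576 + 1/144 = 1/24
  P(Q=1) = 11/192 + 187/576 + 11/144 = 11/24
  P(Q=2) = 1/16 + 17/48 + 1/12 = 1/2

P and Q are independent iff P(P=i,Q=j) = P(P=i)·P(Q=j) for every cell.
  P(P=0)·P(Q=0) = 1/8 × 1/24 = 1/192 = P(P=0,Q=0) ✓
  P(P=0)·P(Q=1) = 1/8 × 11/24 = 11/192 = P(P=0,Q=1) ✓
  P(P=0)·P(Q=2) = 1/8 × 1/2 = 1/16 = P(P=0,Q=2) ✓
  P(P=1)·P(Q=0) = 17/24 × 1/24 = 17/576 = P(P=1,Q=0) ✓
  P(P=1)·P(Q=1) = 17/24 × 11/24 = 187/576 = P(P=1,Q=1) ✓
  P(P=1)·P(Q=2) = 17/24 × 1/2 = 17/48 = P(P=1,Q=2) ✓
  P(P=2)·P(Q=0) = 1/6 × 1/24 = 1/144 = P(P=2,Q=0) ✓
  P(P=2)·P(Q=1) = 1/6 × 11/24 = 11/144 = P(P=2,Q=1) ✓
  P(P=2)·P(Q=2) = 1/6 × 1/2 = 1/12 = P(P=2,Q=2) ✓

Yes, P and Q are independent: every cell factors, so I(P;Q) = 0 bits.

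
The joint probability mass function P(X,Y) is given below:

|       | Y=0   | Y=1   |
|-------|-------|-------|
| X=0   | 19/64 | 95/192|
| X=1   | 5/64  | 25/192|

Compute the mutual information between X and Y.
Marginal P(X) (row sums):
  P(X=0) = 19/64 + 95/192 = 19/24
  P(X=1) = 5/64 + 25/192 = 5/24
Marginal P(Y) (column sums):
  P(Y=0) = 19/64 + 5/64 = 3/8
  P(Y=1) = 95/192 + 25/192 = 5/8

H(X) = -[(19/24)·log₂(19/24) + (5/24)·log₂(5/24)]
  = 0.2668 + 0.4715
  = 0.7383 bits
H(Y) = -[(3/8)·log₂(3/8) + (5/8)·log₂(5/8)]
  = 0.5306 + 0.4238
  = 0.9544 bits
H(X,Y) = -[(19/64)·log₂(19/64) + (95/192)·log₂(95/192) + (5/64)·log₂(5/64) + (25/192)·log₂(25/192)]
  = 0.5201 + 0.5023 + 0.2873 + 0.3830
  = 1.6927 bits

I(X;Y) = H(X) + H(Y) - H(X,Y)
  = 0.7383 + 0.9544 - 1.6927
  = 0.0000 bits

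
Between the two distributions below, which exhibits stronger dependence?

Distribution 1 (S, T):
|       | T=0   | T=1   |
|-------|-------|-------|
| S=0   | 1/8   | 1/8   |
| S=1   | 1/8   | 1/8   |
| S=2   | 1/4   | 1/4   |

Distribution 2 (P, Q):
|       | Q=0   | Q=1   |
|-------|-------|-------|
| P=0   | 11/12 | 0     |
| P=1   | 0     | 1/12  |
Distribution 1 (S, T):
Marginal P(S) (row sums):
  P(S=0) = 1/8 + 1/8 = 1/4
  P(S=1) = 1/8 + 1/8 = 1/4
  P(S=2) = 1/4 + 1/4 = 1/2
Marginal P(T) (column sums):
  P(T=0) = 1/8 + 1/8 + 1/4 = 1/2
  P(T=1) = 1/8 + 1/8 + 1/4 = 1/2

H(S) = -[(1/4)·log₂(1/4) + (1/4)·log₂(1/4) + (1/2)·log₂(1/2)]
  = 0.5000 + 0.5000 + 0.5000
  = 1.5000 bits
H(T) = -[(1/2)·log₂(1/2) + (1/2)·log₂(1/2)]
  = 0.5000 + 0.5000
  = 1.0000 bits
H(S,T) = -[(1/8)·log₂(1/8) + (1/8)·log₂(1/8) + (1/8)·log₂(1/8) + (1/8)·log₂(1/8) + (1/4)·log₂(1/4) + (1/4)·log₂(1/4)]
  = 0.3750 + 0.3750 + 0.3750 + 0.3750 + 0.5000 + 0.5000
  = 2.5000 bits

I(S;T) = H(S) + H(T) - H(S,T)
  = 1.5000 + 1.0000 - 2.5000
  = 0.0000 bits

Distribution 2 (P, Q):
Marginal P(P) (row sums):
  P(P=0) = 11/12 + 0 = 11/12
  P(P=1) = 0 + 1/12 = 1/12
Marginal P(Q) (column sums):
  P(Q=0) = 11/12 + 0 = 11/12
  P(Q=1) = 0 + 1/12 = 1/12

H(P) = -[(11/12)·log₂(11/12) + (1/12)·log₂(1/12)]
  = 0.1151 + 0.2987
  = 0.4138 bits
H(Q) = -[(11/12)·log₂(11/12) + (1/12)·log₂(1/12)]
  = 0.1151 + 0.2987
  = 0.4138 bits
H(P,Q) = -[(11/12)·log₂(11/12) + (1/12)·log₂(1/12)]
  = 0.1151 + 0.2987
  = 0.4138 bits

I(P;Q) = H(P) + H(Q) - H(P,Q)
  = 0.4138 + 0.4138 - 0.4138
  = 0.4138 bits

I(P;Q) = 0.4138 bits > I(S;T) = 0.0000 bits, so (P, Q) has the higher mutual information (stronger dependence).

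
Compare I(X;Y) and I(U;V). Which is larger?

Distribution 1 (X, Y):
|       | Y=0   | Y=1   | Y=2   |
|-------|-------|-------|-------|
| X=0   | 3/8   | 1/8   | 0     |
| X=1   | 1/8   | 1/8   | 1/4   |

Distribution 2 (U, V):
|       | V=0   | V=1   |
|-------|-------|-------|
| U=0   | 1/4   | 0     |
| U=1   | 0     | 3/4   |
Distribution 1 (X, Y):
Marginal P(X) (row sums):
  P(X=0) = 3/8 + 1/8 + 0 = 1/2
  P(X=1) = 1/8 + 1/8 + 1/4 = 1/2
Marginal P(Y) (column sums):
  P(Y=0) = 3/8 + 1/8 = 1/2
  P(Y=1) = 1/8 + 1/8 = 1/4
  P(Y=2) = 0 + 1/4 = 1/4

H(X) = -[(1/2)·log₂(1/2) + (1/2)·log₂(1/2)]
  = 0.5000 + 0.5000
  = 1.0000 bits
H(Y) = -[(1/2)·log₂(1/2) + (1/4)·log₂(1/4) + (1/4)·log₂(1/4)]
  = 0.5000 + 0.5000 + 0.5000
  = 1.5000 bits
H(X,Y) = -[(3/8)·log₂(3/8) + (1/8)·log₂(1/8) + (1/8)·log₂(1/8) + (1/8)·log₂(1/8) + (1/4)·log₂(1/4)]
  = 0.5306 + 0.3750 + 0.3750 + 0.3750 + 0.5000
  = 2.1556 bits

I(X;Y) = H(X) + H(Y) - H(X,Y)
  = 1.0000 + 1.5000 - 2.1556
  = 0.3444 bits

Distribution 2 (U, V):
Marginal P(U) (row sums):
  P(U=0) = 1/4 + 0 = 1/4
  P(U=1) = 0 + 3/4 = 3/4
Marginal P(V) (column sums):
  P(V=0) = 1/4 + 0 = 1/4
  P(V=1) = 0 + 3/4 = 3/4

H(U) = -[(1/4)·log₂(1/4) + (3/4)·log₂(3/4)]
  = 0.5000 + 0.3113
  = 0.8113 bits
H(V) = -[(1/4)·log₂(1/4) + (3/4)·log₂(3/4)]
  = 0.5000 + 0.3113
  = 0.8113 bits
H(U,V) = -[(1/4)·log₂(1/4) + (3/4)·log₂(3/4)]
  = 0.5000 + 0.3113
  = 0.8113 bits

I(U;V) = H(U) + H(V) - H(U,V)
  = 0.8113 + 0.8113 - 0.8113
  = 0.8113 bits

I(U;V) = 0.8113 bits > I(X;Y) = 0.3444 bits, so (U, V) has the higher mutual information (stronger dependence).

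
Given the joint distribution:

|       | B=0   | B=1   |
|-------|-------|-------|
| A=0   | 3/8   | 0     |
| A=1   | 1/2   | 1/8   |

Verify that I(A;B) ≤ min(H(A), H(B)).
Marginal P(A) (row sums):
  P(A=0) = 3/8 + 0 = 3/8
  P(A=1) = 1/2 + 1/8 = 5/8
Marginal P(B) (column sums):
  P(B=0) = 3/8 + 1/2 = 7/8
  P(B=1) = 0 + 1/8 = 1/8

H(A) = -[(3/8)·log₂(3/8) + (5/8)·log₂(5/8)]
  = 0.5306 + 0.4238
  = 0.9544 bits
H(B) = -[(7/8)·log₂(7/8) + (1/8)·log₂(1/8)]
  = 0.1686 + 0.3750
  = 0.5436 bits
H(A,B) = -[(3/8)·log₂(3/8) + (1/2)·log₂(1/2) + (1/8)·log₂(1/8)]
  = 0.5306 + 0.5000 + 0.3750
  = 1.4056 bits

I(A;B) = H(A) + H(B) - H(A,B)
  = 0.9544 + 0.5436 - 1.4056
  = 0.0924 bits

min(H(A), H(B)) = min(0.9544, 0.5436) = 0.5436 bits
Since 0.0924 ≤ 0.5436, the bound is satisfied ✓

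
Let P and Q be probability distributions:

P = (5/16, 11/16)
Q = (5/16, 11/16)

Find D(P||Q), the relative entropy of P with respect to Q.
D(P||Q) = Σ P(i) log₂(P(i)/Q(i))
  i=0: (5/16) × log₂((5/16)/(5/16)) = (5/16) × log₂(1) = 0.0000
  i=1: (11/16) × log₂((11/16)/(11/16)) = (11/16) × log₂(1) = 0.0000
D(P||Q) = 0.0000 + 0.0000
  = 0.0000 bits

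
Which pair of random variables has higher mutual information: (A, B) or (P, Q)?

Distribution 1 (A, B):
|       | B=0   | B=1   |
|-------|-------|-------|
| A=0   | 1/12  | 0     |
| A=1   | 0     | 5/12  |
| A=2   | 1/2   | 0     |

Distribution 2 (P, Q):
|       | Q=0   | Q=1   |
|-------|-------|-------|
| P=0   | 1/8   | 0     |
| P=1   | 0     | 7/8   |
Distribution 1 (A, B):
Marginal P(A) (row sums):
  P(A=0) = 1/12 + 0 = 1/12
  P(A=1) = 0 + 5/12 = 5/12
  P(A=2) = 1/2 + 0 = 1/2
Marginal P(B) (column sums):
  P(B=0) = 1/12 + 0 + 1/2 = 7/12
  P(B=1) = 0 + 5/12 + 0 = 5/12

H(A) = -[(1/12)·log₂(1/12) + (5/12)·log₂(5/12) + (1/2)·log₂(1/2)]
  = 0.2987 + 0.5263 + 0.5000
  = 1.3250 bits
H(B) = -[(7/12)·log₂(7/12) + (5/12)·log₂(5/12)]
  = 0.4536 + 0.5263
  = 0.9799 bits
H(A,B) = -[(1/12)·log₂(1/12) + (5/12)·log₂(5/12) + (1/2)·log₂(1/2)]
  = 0.2987 + 0.5263 + 0.5000
  = 1.3250 bits

I(A;B) = H(A) + H(B) - H(A,B)
  = 1.3250 + 0.9799 - 1.3250
  = 0.9799 bits

Distribution 2 (P, Q):
Marginal P(P) (row sums):
  P(P=0) = 1/8 + 0 = 1/8
  P(P=1) = 0 + 7/8 = 7/8
Marginal P(Q) (column sums):
  P(Q=0) = 1/8 + 0 = 1/8
  P(Q=1) = 0 + 7/8 = 7/8

H(P) = -[(1/8)·log₂(1/8) + (7/8)·log₂(7/8)]
  = 0.3750 + 0.1686
  = 0.5436 bits
H(Q) = -[(1/8)·log₂(1/8) + (7/8)·log₂(7/8)]
  = 0.3750 + 0.1686
  = 0.5436 bits
H(P,Q) = -[(1/8)·log₂(1/8) + (7/8)·log₂(7/8)]
  = 0.3750 + 0.1686
  = 0.5436 bits

I(P;Q) = H(P) + H(Q) - H(P,Q)
  = 0.5436 + 0.5436 - 0.5436
  = 0.5436 bits

I(A;B) = 0.9799 bits > I(P;Q) = 0.5436 bits, so (A, B) has the higher mutual information (stronger dependence).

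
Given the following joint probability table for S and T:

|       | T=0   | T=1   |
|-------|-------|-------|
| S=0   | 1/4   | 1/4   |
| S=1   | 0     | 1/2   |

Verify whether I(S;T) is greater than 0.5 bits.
Marginal P(S) (row sums):
  P(S=0) = 1/4 + 1/4 = 1/2
  P(S=1) = 0 + 1/2 = 1/2
Marginal P(T) (column sums):
  P(T=0) = 1/4 + 0 = 1/4
  P(T=1) = 1/4 + 1/2 = 3/4

H(S) = -[(1/2)·log₂(1/2) + (1/2)·log₂(1/2)]
  = 0.5000 + 0.5000
  = 1.0000 bits
H(T) = -[(1/4)·log₂(1/4) + (3/4)·log₂(3/4)]
  = 0.5000 + 0.3113
  = 0.8113 bits
H(S,T) = -[(1/4)·log₂(1/4) + (1/4)·log₂(1/4) + (1/2)·log₂(1/2)]
  = 0.5000 + 0.5000 + 0.5000
  = 1.5000 bits

I(S;T) = H(S) + H(T) - H(S,T)
  = 1.0000 + 0.8113 - 1.5000
  = 0.3113 bits

No. I(S;T) = 0.3113 bits, which is ≤ 0.5 bits.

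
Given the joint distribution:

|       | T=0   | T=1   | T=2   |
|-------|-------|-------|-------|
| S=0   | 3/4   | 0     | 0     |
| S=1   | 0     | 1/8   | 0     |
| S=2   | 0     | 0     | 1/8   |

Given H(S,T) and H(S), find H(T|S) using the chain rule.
From the chain rule: H(S,T) = H(S) + H(T|S)
Therefore: H(T|S) = H(S,T) - H(S)

H(S,T) = -[(3/4)·log₂(3/4) + (1/8)·log₂(1/8) + (1/8)·log₂(1/8)]
  = 0.3113 + 0.3750 + 0.3750
  = 1.0613 bits
Marginal P(S) (row sums):
  P(S=0) = 3/4 + 0 + 0 = 3/4
  P(S=1) = 0 + 1/8 + 0 = 1/8
  P(S=2) = 0 + 0 + 1/8 = 1/8
H(S) = -[(3/4)·log₂(3/4) + (1/8)·log₂(1/8) + (1/8)·log₂(1/8)]
  = 0.3113 + 0.3750 + 0.3750
  = 1.0613 bits

H(T|S) = 1.0613 - 1.0613 = 0.0000 bits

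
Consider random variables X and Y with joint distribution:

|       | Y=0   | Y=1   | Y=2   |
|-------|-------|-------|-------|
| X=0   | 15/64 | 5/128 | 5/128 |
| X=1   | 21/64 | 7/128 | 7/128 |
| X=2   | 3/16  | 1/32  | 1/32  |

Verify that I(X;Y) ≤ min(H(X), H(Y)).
Marginal P(X) (row sums):
  P(X=0) = 15/64 + 5/128 + 5/128 = 5/16
  P(X=1) = 21/64 + 7/128 + 7/128 = 7/16
  P(X=2) = 3/16 + 1/32 + 1/32 = 1/4
Marginal P(Y) (column sums):
  P(Y=0) = 15/64 + 21/64 + 3/16 = 3/4
  P(Y=1) = 5/128 + 7/128 + 1/32 = 1/8
  P(Y=2) = 5/128 + 7/128 + 1/32 = 1/8

H(X) = -[(5/16)·log₂(5/16) + (7/16)·log₂(7/16) + (1/4)·log₂(1/4)]
  = 0.5244 + 0.5218 + 0.5000
  = 1.5462 bits
H(Y) = -[(3/4)·log₂(3/4) + (1/8)·log₂(1/8) + (1/8)·log₂(1/8)]
  = 0.3113 + 0.3750 + 0.3750
  = 1.0613 bits
H(X,Y) = -[(15/64)·log₂(15/64) + (5/128)·log₂(5/128) + (5/128)·log₂(5/128) + (21/64)·log₂(21/64) + (7/128)·log₂(7/128) + (7/128)·log₂(7/128) + (3/16)·log₂(3/16) + (1/32)·log₂(1/32) + (1/32)·log₂(1/32)]
  = 0.4906 + 0.1827 + 0.1827 + 0.5275 + 0.2293 + 0.2293 + 0.4528 + 0.1563 + 0.1563
  = 2.6075 bits

I(X;Y) = H(X) + H(Y) - H(X,Y)
  = 1.5462 + 1.0613 - 2.6075
  = 0.0000 bits

min(H(X), H(Y)) = min(1.5462, 1.0613) = 1.0613 bits
Since 0.0000 ≤ 1.0613, the bound is satisfied ✓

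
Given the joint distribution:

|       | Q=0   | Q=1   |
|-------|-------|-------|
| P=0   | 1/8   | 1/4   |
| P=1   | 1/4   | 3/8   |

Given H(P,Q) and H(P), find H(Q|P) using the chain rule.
From the chain rule: H(P,Q) = H(P) + H(Q|P)
Therefore: H(Q|P) = H(P,Q) - H(P)

H(P,Q) = -[(1/8)·log₂(1/8) + (1/4)·log₂(1/4) + (1/4)·log₂(1/4) + (3/8)·log₂(3/8)]
  = 0.3750 + 0.5000 + 0.5000 + 0.5306
  = 1.9056 bits
Marginal P(P) (row sums):
  P(P=0) = 1/8 + 1/4 = 3/8
  P(P=1) = 1/4 + 3/8 = 5/8
H(P) = -[(3/8)·log₂(3/8) + (5/8)·log₂(5/8)]
  = 0.5306 + 0.4238
  = 0.9544 bits

H(Q|P) = 1.9056 - 0.9544 = 0.9512 bits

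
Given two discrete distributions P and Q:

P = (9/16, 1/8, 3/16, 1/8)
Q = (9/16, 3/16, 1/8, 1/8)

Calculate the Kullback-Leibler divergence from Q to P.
D(P||Q) = Σ P(i) log₂(P(i)/Q(i))
  i=0: (9/16) × log₂((9/16)/(9/16)) = (9/16) × log₂(1) = 0.0000
  i=1: (1/8) × log₂((1/8)/(3/16)) = (1/8) × log₂(2/3) = -0.0731
  i=2: (3/16) × log₂((3/16)/(1/8)) = (3/16) × log₂(3/2) = 0.1097
  i=3: (1/8) × log₂((1/8)/(1/8)) = (1/8) × log₂(1) = 0.0000
D(P||Q) = 0.0000 - 0.0731 + 0.1097 + 0.0000
  = 0.0366 bits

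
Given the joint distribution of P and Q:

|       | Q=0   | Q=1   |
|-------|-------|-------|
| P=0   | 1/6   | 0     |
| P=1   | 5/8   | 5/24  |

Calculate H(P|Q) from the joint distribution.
Marginal P(Q) (column sums):
  P(Q=0) = 1/6 + 5/8 = 19/24
  P(Q=1) = 0 + 5/24 = 5/24

H(P|Q) = -Σ P(P,Q)·log₂ P(P|Q), where P(P|Q) = P(P,Q) / P(Q)
  (cells with P(P,Q) = 0 contribute 0)
  (P=0,Q=0): P(P|Q) = (1/6)/(19/24) = 4/19;  -(1/6)·log₂(4/19) = 0.3747
  (P=1,Q=0): P(P|Q) = (5/8)/(19/24) = 15/19;  -(5/8)·log₂(15/19) = 0.2131
  (P=1,Q=1): P(P|Q) = (5/24)/(5/24) = 1;  -(5/24)·log₂(1) = 0.0000
H(P|Q) = 0.3747 + 0.2131 + 0.0000
  = 0.5878 bits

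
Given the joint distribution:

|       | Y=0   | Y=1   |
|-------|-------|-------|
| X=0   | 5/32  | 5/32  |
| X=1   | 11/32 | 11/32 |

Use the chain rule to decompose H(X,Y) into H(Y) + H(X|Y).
By the chain rule: H(X,Y) = H(Y) + H(X|Y)

Marginal P(Y) (column sums):
  P(Y=0) = 5/32 + 11/32 = 1/2
  P(Y=1) = 5/32 + 11/32 = 1/2
H(Y) = -[(1/2)·log₂(1/2) + (1/2)·log₂(1/2)]
  = 0.5000 + 0.5000
  = 1.0000 bits
H(X|Y) = -Σ P(X,Y)·log₂ P(X|Y), where P(X|Y) = P(X,Y) / P(Y)
  (X=0,Y=0): P(X|Y) = (5/32)/(1/2) = 5/16;  -(5/32)·log₂(5/16) = 0.2622
  (X=0,Y=1): P(X|Y) = (5/32)/(1/2) = 5/16;  -(5/32)·log₂(5/16) = 0.2622
  (X=1,Y=0): P(X|Y) = (11/32)/(1/2) = 11/16;  -(11/32)·log₂(11/16) = 0.1858
  (X=1,Y=1): P(X|Y) = (11/32)/(1/2) = 11/16;  -(11/32)·log₂(11/16) = 0.1858
H(X|Y) = 0.2622 + 0.2622 + 0.1858 + 0.1858
  = 0.8960 bits

H(X,Y) = H(Y) + H(X|Y) = 1.0000 + 0.8960 = 1.8960 bits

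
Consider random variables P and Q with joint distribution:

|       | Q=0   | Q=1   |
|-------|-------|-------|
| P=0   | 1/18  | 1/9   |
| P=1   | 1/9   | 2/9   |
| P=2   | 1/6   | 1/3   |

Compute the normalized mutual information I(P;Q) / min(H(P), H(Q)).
Marginal P(P) (row sums):
  P(P=0) = 1/18 + 1/9 = 1/6
  P(P=1) = 1/9 + 2/9 = 1/3
  P(P=2) = 1/6 + 1/3 = 1/2
Marginal P(Q) (column sums):
  P(Q=0) = 1/18 + 1/9 + 1/6 = 1/3
  P(Q=1) = 1/9 + 2/9 + 1/3 = 2/3

H(P) = -[(1/6)·log₂(1/6) + (1/3)·log₂(1/3) + (1/2)·log₂(1/2)]
  = 0.4308 + 0.5283 + 0.5000
  = 1.4591 bits
H(Q) = -[(1/3)·log₂(1/3) + (2/3)·log₂(2/3)]
  = 0.5283 + 0.3900
  = 0.9183 bits
H(P,Q) = -[(1/18)·log₂(1/18) + (1/9)·log₂(1/9) + (1/9)·log₂(1/9) + (2/9)·log₂(2/9) + (1/6)·log₂(1/6) + (1/3)·log₂(1/3)]
  = 0.2317 + 0.3522 + 0.3522 + 0.4822 + 0.4308 + 0.5283
  = 2.3774 bits

I(P;Q) = H(P) + H(Q) - H(P,Q)
  = 1.4591 + 0.9183 - 2.3774
  = 0.0000 bits

min(H(P), H(Q)) = min(1.4591, 0.9183) = 0.9183 bits
Normalized MI = 0.0000 / 0.9183 = 0.0000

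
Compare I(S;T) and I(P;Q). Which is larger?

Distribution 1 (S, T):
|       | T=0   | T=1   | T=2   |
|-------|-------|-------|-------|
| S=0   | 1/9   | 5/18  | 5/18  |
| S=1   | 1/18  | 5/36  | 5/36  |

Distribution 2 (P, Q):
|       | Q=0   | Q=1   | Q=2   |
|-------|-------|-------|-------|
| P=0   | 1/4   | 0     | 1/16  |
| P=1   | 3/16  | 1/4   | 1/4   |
Distribution 1 (S, T):
Marginal P(S) (row sums):
  P(S=0) = 1/9 + 5/18 + 5/18 = 2/3
  P(S=1) = 1/18 + 5/36 + 5/36 = 1/3
Marginal P(T) (column sums):
  P(T=0) = 1/9 + 1/18 = 1/6
  P(T=1) = 5/18 + 5/36 = 5/12
  P(T=2) = 5/18 + 5/36 = 5/12

H(S) = -[(2/3)·log₂(2/3) + (1/3)·log₂(1/3)]
  = 0.3900 + 0.5283
  = 0.9183 bits
H(T) = -[(1/6)·log₂(1/6) + (5/12)·log₂(5/12) + (5/12)·log₂(5/12)]
  = 0.4308 + 0.5263 + 0.5263
  = 1.4834 bits
H(S,T) = -[(1/9)·log₂(1/9) + (5/18)·log₂(5/18) + (5/18)·log₂(5/18) + (1/18)·log₂(1/18) + (5/36)·log₂(5/36) + (5/36)·log₂(5/36)]
  = 0.3522 + 0.5133 + 0.5133 + 0.2317 + 0.3956 + 0.3956
  = 2.4017 bits

I(S;T) = H(S) + H(T) - H(S,T)
  = 0.9183 + 1.4834 - 2.4017
  = 0.0000 bits

Distribution 2 (P, Q):
Marginal P(P) (row sums):
  P(P=0) = 1/4 + 0 + 1/16 = 5/16
  P(P=1) = 3/16 + 1/4 + 1/4 = 11/16
Marginal P(Q) (column sums):
  P(Q=0) = 1/4 + 3/16 = 7/16
  P(Q=1) = 0 + 1/4 = 1/4
  P(Q=2) = 1/16 + 1/4 = 5/16

H(P) = -[(5/16)·log₂(5/16) + (11/16)·log₂(11/16)]
  = 0.5244 + 0.3716
  = 0.8960 bits
H(Q) = -[(7/16)·log₂(7/16) + (1/4)·log₂(1/4) + (5/16)·log₂(5/16)]
  = 0.5218 + 0.5000 + 0.5244
  = 1.5462 bits
H(P,Q) = -[(1/4)·log₂(1/4) + (1/16)·log₂(1/16) + (3/16)·log₂(3/16) + (1/4)·log₂(1/4) + (1/4)·log₂(1/4)]
  = 0.5000 + 0.2500 + 0.4528 + 0.5000 + 0.5000
  = 2.2028 bits

I(P;Q) = H(P) + H(Q) - H(P,Q)
  = 0.8960 + 1.5462 - 2.2028
  = 0.2394 bits

I(P;Q) = 0.2394 bits > I(S;T) = 0.0000 bits, so (P, Q) has the higher mutual information (stronger dependence).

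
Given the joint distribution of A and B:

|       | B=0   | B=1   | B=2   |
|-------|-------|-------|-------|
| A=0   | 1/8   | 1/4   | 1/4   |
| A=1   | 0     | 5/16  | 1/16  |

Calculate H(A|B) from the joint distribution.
Marginal P(B) (column sums):
  P(B=0) = 1/8 + 0 = 1/8
  P(B=1) = 1/4 + 5/16 = 9/16
  P(B=2) = 1/4 + 1/16 = 5/16

H(A|B) = -Σ P(A,B)·log₂ P(A|B), where P(A|B) = P(A,B) / P(B)
  (cells with P(A,B) = 0 contribute 0)
  (A=0,B=0): P(A|B) = (1/8)/(1/8) = 1;  -(1/8)·log₂(1) = 0.0000
  (A=0,B=1): P(A|B) = (1/4)/(9/16) = 4/9;  -(1/4)·log₂(4/9) = 0.2925
  (A=0,B=2): P(A|B) = (1/4)/(5/16) = 4/5;  -(1/4)·log₂(4/5) = 0.0805
  (A=1,B=1): P(A|B) = (5/16)/(9/16) = 5/9;  -(5/16)·log₂(5/9) = 0.2650
  (A=1,B=2): P(A|B) = (1/16)/(5/16) = 1/5;  -(1/16)·log₂(1/5) = 0.1451
H(A|B) = 0.0000 + 0.2925 + 0.0805 + 0.2650 + 0.1451
  = 0.7831 bits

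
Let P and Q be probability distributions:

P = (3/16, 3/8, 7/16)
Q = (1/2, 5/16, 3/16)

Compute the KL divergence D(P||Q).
D(P||Q) = Σ P(i) log₂(P(i)/Q(i))
  i=0: (3/16) × log₂((3/16)/(1/2)) = (3/16) × log₂(3/8) = -0.2653
  i=1: (3/8) × log₂((3/8)/(5/16)) = (3/8) × log₂(6/5) = 0.0986
  i=2: (7/16) × log₂((7/16)/(3/16)) = (7/16) × log₂(7/3) = 0.5348
D(P||Q) = -0.2653 + 0.0986 + 0.5348
  = 0.3681 bits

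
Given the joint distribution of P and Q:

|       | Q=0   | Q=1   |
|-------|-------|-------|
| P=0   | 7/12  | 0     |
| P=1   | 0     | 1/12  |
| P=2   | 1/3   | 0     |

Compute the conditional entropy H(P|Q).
Marginal P(Q) (column sums):
  P(Q=0) = 7/12 + 0 + 1/3 = 11/12
  P(Q=1) = 0 + 1/12 + 0 = 1/12

H(P|Q) = -Σ P(P,Q)·log₂ P(P|Q), where P(P|Q) = P(P,Q) / P(Q)
  (cells with P(P,Q) = 0 contribute 0)
  (P=0,Q=0): P(P|Q) = (7/12)/(11/12) = 7/11;  -(7/12)·log₂(7/11) = 0.3804
  (P=1,Q=1): P(P|Q) = (1/12)/(1/12) = 1;  -(1/12)·log₂(1) = 0.0000
  (P=2,Q=0): P(P|Q) = (1/3)/(11/12) = 4/11;  -(1/3)·log₂(4/11) = 0.4865
H(P|Q) = 0.3804 + 0.0000 + 0.4865
  = 0.8669 bits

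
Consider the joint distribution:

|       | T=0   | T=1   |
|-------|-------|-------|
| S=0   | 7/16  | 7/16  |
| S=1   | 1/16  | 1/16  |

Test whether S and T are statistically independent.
Marginal P(S) (row sums):
  P(S=0) = 7/16 + 7/16 = 7/8
  P(S=1) = 1/16 + 1/16 = 1/8
Marginal P(T) (column sums):
  P(T=0) = 7/16 + 1/16 = 1/2
  P(T=1) = 7/16 + 1/16 = 1/2

S and T are independent iff P(S=i,T=j) = P(S=i)·P(T=j) for every cell.
  P(S=0)·P(T=0) = 7/8 × 1/2 = 7/16 = P(S=0,T=0) ✓
  P(S=0)·P(T=1) = 7/8 × 1/2 = 7/16 = P(S=0,T=1) ✓
  P(S=1)·P(T=0) = 1/8 × 1/2 = 1/16 = P(S=1,T=0) ✓
  P(S=1)·P(T=1) = 1/8 × 1/2 = 1/16 = P(S=1,T=1) ✓

Yes, S and T are independent: every cell factors, so I(S;T) = 0 bits.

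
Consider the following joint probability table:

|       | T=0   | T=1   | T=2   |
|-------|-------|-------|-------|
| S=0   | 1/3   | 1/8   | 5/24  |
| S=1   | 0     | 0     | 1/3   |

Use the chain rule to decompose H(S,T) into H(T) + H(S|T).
By the chain rule: H(S,T) = H(T) + H(S|T)

Marginal P(T) (column sums):
  P(T=0) = 1/3 + 0 = 1/3
  P(T=1) = 1/8 + 0 = 1/8
  P(T=2) = 5/24 + 1/3 = 13/24
H(T) = -[(1/3)·log₂(1/3) + (1/8)·log₂(1/8) + (13/24)·log₂(13/24)]
  = 0.5283 + 0.3750 + 0.4791
  = 1.3824 bits
H(S|T) = -Σ P(S,T)·log₂ P(S|T), where P(S|T) = P(S,T) / P(T)
  (cells with P(S,T) = 0 contribute 0)
  (S=0,T=0): P(S|T) = (1/3)/(1/3) = 1;  -(1/3)·log₂(1) = 0.0000
  (S=0,T=1): P(S|T) = (1/8)/(1/8) = 1;  -(1/8)·log₂(1) = 0.0000
  (S=0,T=2): P(S|T) = (5/24)/(13/24) = 5/13;  -(5/24)·log₂(5/13) = 0.2872
  (S=1,T=2): P(S|T) = (1/3)/(13/24) = 8/13;  -(1/3)·log₂(8/13) = 0.2335
H(S|T) = 0.0000 + 0.0000 + 0.2872 + 0.2335
  = 0.5207 bits

H(S,T) = H(T) + H(S|T) = 1.3824 + 0.5207 = 1.9031 bits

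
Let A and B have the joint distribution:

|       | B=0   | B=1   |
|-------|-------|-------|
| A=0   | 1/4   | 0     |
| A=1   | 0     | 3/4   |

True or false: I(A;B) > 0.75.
Marginal P(A) (row sums):
  P(A=0) = 1/4 + 0 = 1/4
  P(A=1) = 0 + 3/4 = 3/4
Marginal P(B) (column sums):
  P(B=0) = 1/4 + 0 = 1/4
  P(B=1) = 0 + 3/4 = 3/4

H(A) = -[(1/4)·log₂(1/4) + (3/4)·log₂(3/4)]
  = 0.5000 + 0.3113
  = 0.8113 bits
H(B) = -[(1/4)·log₂(1/4) + (3/4)·log₂(3/4)]
  = 0.5000 + 0.3113
  = 0.8113 bits
H(A,B) = -[(1/4)·log₂(1/4) + (3/4)·log₂(3/4)]
  = 0.5000 + 0.3113
  = 0.8113 bits

I(A;B) = H(A) + H(B) - H(A,B)
  = 0.8113 + 0.8113 - 0.8113
  = 0.8113 bits

True. I(A;B) = 0.8113 bits, which is > 0.75 bits.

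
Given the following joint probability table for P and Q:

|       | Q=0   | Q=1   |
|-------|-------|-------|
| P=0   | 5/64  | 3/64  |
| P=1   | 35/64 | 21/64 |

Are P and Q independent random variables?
Marginal P(P) (row sums):
  P(P=0) = 5/64 + 3/64 = 1/8
  P(P=1) = 35/64 + 21/64 = 7/8
Marginal P(Q) (column sums):
  P(Q=0) = 5/64 + 35/64 = 5/8
  P(Q=1) = 3/64 + 21/64 = 3/8

P and Q are independent iff P(P=i,Q=j) = P(P=i)·P(Q=j) for every cell.
  P(P=0)·P(Q=0) = 1/8 × 5/8 = 5/64 = P(P=0,Q=0) ✓
  P(P=0)·P(Q=1) = 1/8 × 3/8 = 3/64 = P(P=0,Q=1) ✓
  P(P=1)·P(Q=0) = 7/8 × 5/8 = 35/64 = P(P=1,Q=0) ✓
  P(P=1)·P(Q=1) = 7/8 × 3/8 = 21/64 = P(P=1,Q=1) ✓

Yes, P and Q are independent: every cell factors, so I(P;Q) = 0 bits.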